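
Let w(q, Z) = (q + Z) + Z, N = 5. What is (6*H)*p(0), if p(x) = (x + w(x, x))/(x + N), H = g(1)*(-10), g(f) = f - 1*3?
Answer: 0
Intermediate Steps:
w(q, Z) = q + 2*Z (w(q, Z) = (Z + q) + Z = q + 2*Z)
g(f) = -3 + f (g(f) = f - 3 = -3 + f)
H = 20 (H = (-3 + 1)*(-10) = -2*(-10) = 20)
p(x) = 4*x/(5 + x) (p(x) = (x + (x + 2*x))/(x + 5) = (x + 3*x)/(5 + x) = (4*x)/(5 + x) = 4*x/(5 + x))
(6*H)*p(0) = (6*20)*(4*0/(5 + 0)) = 120*(4*0/5) = 120*(4*0*(⅕)) = 120*0 = 0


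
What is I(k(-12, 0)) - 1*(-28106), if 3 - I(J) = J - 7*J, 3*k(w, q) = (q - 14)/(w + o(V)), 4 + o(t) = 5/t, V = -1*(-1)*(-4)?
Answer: 1939633/69 ≈ 28111.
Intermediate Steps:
V = -4 (V = 1*(-4) = -4)
o(t) = -4 + 5/t
k(w, q) = (-14 + q)/(3*(-21/4 + w)) (k(w, q) = ((q - 14)/(w + (-4 + 5/(-4))))/3 = ((-14 + q)/(w + (-4 + 5*(-1/4))))/3 = ((-14 + q)/(w + (-4 - 5/4)))/3 = ((-14 + q)/(w - 21/4))/3 = ((-14 + q)/(-21/4 + w))/3 = (-14 + q)/(3*(-21/4 + w)))
I(J) = 3 + 6*J (I(J) = 3 - (J - 7*J) = 3 - (-6)*J = 3 + 6*J)
I(k(-12, 0)) - 1*(-28106) = (3 + 6*(4*(14 - 1*0)/(3*(21 - 4*(-12))))) - 1*(-28106) = (3 + 6*(4*(14 + 0)/(3*(21 + 48)))) + 28106 = (3 + 6*((4/3)*14/69)) + 28106 = (3 + 6*((4/3)*(1/69)*14)) + 28106 = (3 + 6*(56/207)) + 28106 = (3 + 112/69) + 28106 = 319/69 + 28106 = 1939633/69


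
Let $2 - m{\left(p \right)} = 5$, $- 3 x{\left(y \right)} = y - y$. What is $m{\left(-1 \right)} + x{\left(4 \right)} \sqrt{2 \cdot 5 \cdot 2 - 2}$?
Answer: $-3$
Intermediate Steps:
$x{\left(y \right)} = 0$ ($x{\left(y \right)} = - \frac{y - y}{3} = \left(- \frac{1}{3}\right) 0 = 0$)
$m{\left(p \right)} = -3$ ($m{\left(p \right)} = 2 - 5 = -3$)
$m{\left(-1 \right)} + x{\left(4 \right)} \sqrt{2 \cdot 5 \cdot 2 - 2} = -3 + 0 \sqrt{2 \cdot 5 \cdot 2 - 2} = -3 + 0 \sqrt{10 \cdot 2 - 2} = -3 + 0 \sqrt{20 - 2} = -3 + 0 \sqrt{18} = -3 + 0 \cdot 3 \sqrt{2} = -3 + 0 = -3$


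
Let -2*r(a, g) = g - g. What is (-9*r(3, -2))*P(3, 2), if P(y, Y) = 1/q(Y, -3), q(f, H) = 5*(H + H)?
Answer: 0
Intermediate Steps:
r(a, g) = 0 (r(a, g) = -(g - g)/2 = -½*0 = 0)
q(f, H) = 10*H (q(f, H) = 5*(2*H) = 10*H)
P(y, Y) = -1/30 (P(y, Y) = 1/(10*(-3)) = 1/(-30) = -1/30)
(-9*r(3, -2))*P(3, 2) = -9*0*(-1/30) = 0*(-1/30) = 0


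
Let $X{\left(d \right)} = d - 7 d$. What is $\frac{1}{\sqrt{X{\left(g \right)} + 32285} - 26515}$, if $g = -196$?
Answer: $- \frac{26515}{703011764} - \frac{\sqrt{33461}}{703011764} \approx -3.7976 \cdot 10^{-5}$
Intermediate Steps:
$X{\left(d \right)} = - 6 d$
$\frac{1}{\sqrt{X{\left(g \right)} + 32285} - 26515} = \frac{1}{\sqrt{\left(-6\right) \left(-196\right) + 32285} - 26515} = \frac{1}{\sqrt{1176 + 32285} - 26515} = \frac{1}{\sqrt{33461} - 26515} = \frac{1}{-26515 + \sqrt{33461}}$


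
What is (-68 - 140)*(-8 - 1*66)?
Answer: 15392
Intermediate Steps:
(-68 - 140)*(-8 - 1*66) = -208*(-8 - 66) = -208*(-74) = 15392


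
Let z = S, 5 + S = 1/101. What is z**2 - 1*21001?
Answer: -213977185/10201 ≈ -20976.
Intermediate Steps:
S = -504/101 (S = -5 + 1/101 = -504/101 ≈ -4.9901)
z = -504/101 ≈ -4.9901
z**2 - 1*21001 = (-504/101)**2 - 1*21001 = 254016/10201 - 21001 = -213977185/10201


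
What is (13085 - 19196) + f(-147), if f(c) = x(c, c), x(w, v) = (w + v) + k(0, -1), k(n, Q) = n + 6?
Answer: -6399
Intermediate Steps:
k(n, Q) = 6 + n
x(w, v) = 6 + v + w (x(w, v) = (w + v) + (6 + 0) = (v + w) + 6 = 6 + v + w)
f(c) = 6 + 2*c (f(c) = 6 + c + c = 6 + 2*c)
(13085 - 19196) + f(-147) = (13085 - 19196) + (6 + 2*(-147)) = -6111 + (6 - 294) = -6111 - 288 = -6399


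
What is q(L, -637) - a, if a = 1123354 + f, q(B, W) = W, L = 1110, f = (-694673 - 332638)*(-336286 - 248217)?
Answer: -600467485424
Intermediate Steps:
f = 600466361433 (f = -1027311*(-584503) = 600466361433)
a = 600467484787 (a = 1123354 + 600466361433 = 600467484787)
q(L, -637) - a = -637 - 1*600467484787 = -637 - 600467484787 = -600467485424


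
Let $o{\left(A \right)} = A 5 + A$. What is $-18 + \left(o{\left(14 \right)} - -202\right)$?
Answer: $268$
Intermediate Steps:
$o{\left(A \right)} = 6 A$ ($o{\left(A \right)} = 5 A + A = 6 A$)
$-18 + \left(o{\left(14 \right)} - -202\right) = -18 + \left(6 \cdot 14 - -202\right) = -18 + \left(84 + 202\right) = -18 + 286 = 268$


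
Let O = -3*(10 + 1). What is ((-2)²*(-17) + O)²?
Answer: 10201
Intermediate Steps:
O = -33 (O = -3*11 = -33)
((-2)²*(-17) + O)² = ((-2)²*(-17) - 33)² = (4*(-17) - 33)² = (-68 - 33)² = (-101)² = 10201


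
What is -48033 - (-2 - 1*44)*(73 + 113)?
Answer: -39477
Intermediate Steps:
-48033 - (-2 - 1*44)*(73 + 113) = -48033 - (-2 - 44)*186 = -48033 - (-46)*186 = -48033 - 1*(-8556) = -48033 + 8556 = -39477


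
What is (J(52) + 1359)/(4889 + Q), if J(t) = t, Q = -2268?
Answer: 1411/2621 ≈ 0.53834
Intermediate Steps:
(J(52) + 1359)/(4889 + Q) = (52 + 1359)/(4889 - 2268) = 1411/2621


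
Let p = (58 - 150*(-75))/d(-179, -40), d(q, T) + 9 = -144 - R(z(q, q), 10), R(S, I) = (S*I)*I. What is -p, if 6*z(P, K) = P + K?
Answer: -33924/17441 ≈ -1.9451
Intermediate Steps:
z(P, K) = K/6 + P/6 (z(P, K) = (P + K)/6 = (K + P)/6 = K/6 + P/6)
R(S, I) = S*I**2 (R(S, I) = (I*S)*I = S*I**2)
d(q, T) = -153 - 100*q/3 (d(q, T) = -9 + (-144 - (q/6 + q/6)*10**2) = -9 + (-144 - q/3*100) = -9 + (-144 - 100*q/3) = -153 - 100*q/3)
p = 33924/17441 (p = (58 - 150*(-75))/(-153 - 100/3*(-179)) = (58 + 11250)/(-153 + 17900/3) = 11308/(17441/3) = 11308*(3/17441) = 33924/17441 ≈ 1.9451)
-p = -1*33924/17441 = -33924/17441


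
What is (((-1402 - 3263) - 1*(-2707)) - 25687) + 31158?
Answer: 3513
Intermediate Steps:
(((-1402 - 3263) - 1*(-2707)) - 25687) + 31158 = ((-4665 + 2707) - 25687) + 31158 = (-1958 - 25687) + 31158 = -27645 + 31158 = 3513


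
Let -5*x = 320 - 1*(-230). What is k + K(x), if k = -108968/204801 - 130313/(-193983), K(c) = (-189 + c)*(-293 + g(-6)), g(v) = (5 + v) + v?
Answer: 395955476783141/4414212487 ≈ 89700.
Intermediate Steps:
x = -110 (x = -(320 - 1*(-230))/5 = -(320 + 230)/5 = -⅕*550 = -110)
g(v) = 5 + 2*v
K(c) = 56700 - 300*c (K(c) = (-189 + c)*(-293 + (5 + 2*(-6))) = (-189 + c)*(-293 + (5 - 12)) = (-189 + c)*(-293 - 7) = (-189 + c)*(-300) = 56700 - 300*c)
k = 616699241/4414212487 (k = -108968*1/204801 - 130313*(-1/193983) = -108968/204801 + 130313/193983 = 616699241/4414212487 ≈ 0.13971)
k + K(x) = 616699241/4414212487 + (56700 - 300*(-110)) = 616699241/4414212487 + (56700 + 33000) = 616699241/4414212487 + 89700 = 395955476783141/4414212487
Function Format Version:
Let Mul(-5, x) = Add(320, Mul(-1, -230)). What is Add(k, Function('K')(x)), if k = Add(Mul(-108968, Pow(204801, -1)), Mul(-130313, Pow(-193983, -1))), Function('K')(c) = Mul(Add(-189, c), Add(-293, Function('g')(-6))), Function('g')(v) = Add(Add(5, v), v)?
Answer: Rational(395955476783141, 4414212487) ≈ 89700.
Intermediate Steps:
x = -110 (x = Mul(Rational(-1, 5), Add(320, Mul(-1, -230))) = Mul(Rational(-1, 5), Add(320, 230)) = Mul(Rational(-1, 5), 550) = -110)
Function('g')(v) = Add(5, Mul(2, v))
Function('K')(c) = Add(56700, Mul(-300, c)) (Function('K')(c) = Mul(Add(-189, c), Add(-293, Add(5, Mul(2, -6)))) = Mul(Add(-189, c), Add(-293, Add(5, -12))) = Mul(Add(-189, c), Add(-293, -7)) = Mul(Add(-189, c), -300) = Add(56700, Mul(-300, c)))
k = Rational(616699241, 4414212487) (k = Add(Mul(-108968, Rational(1, 204801)), Mul(-130313, Rational(-1, 193983))) = Add(Rational(-108968, 204801), Rational(130313, 193983)) = Rational(616699241, 4414212487) ≈ 0.13971)
Add(k, Function('K')(x)) = Add(Rational(616699241, 4414212487), Add(56700, Mul(-300, -110))) = Add(Rational(616699241, 4414212487), Add(56700, 33000)) = Add(Rational(616699241, 4414212487), 89700) = Rational(395955476783141, 4414212487)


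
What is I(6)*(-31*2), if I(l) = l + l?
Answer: -744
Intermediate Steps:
I(l) = 2*l
I(6)*(-31*2) = (2*6)*(-31*2) = 12*(-62) = -744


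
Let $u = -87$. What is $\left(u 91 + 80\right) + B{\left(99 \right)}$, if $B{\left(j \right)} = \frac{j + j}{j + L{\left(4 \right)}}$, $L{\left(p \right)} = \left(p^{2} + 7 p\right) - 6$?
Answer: $- \frac{1073471}{137} \approx -7835.6$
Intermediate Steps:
$L{\left(p \right)} = -6 + p^{2} + 7 p$
$B{\left(j \right)} = \frac{2 j}{38 + j}$ ($B{\left(j \right)} = \frac{j + j}{j + \left(-6 + 4^{2} + 7 \cdot 4\right)} = \frac{2 j}{j + \left(-6 + 16 + 28\right)} = \frac{2 j}{j + 38} = \frac{2 j}{38 + j}$)
$\left(u 91 + 80\right) + B{\left(99 \right)} = \left(\left(-87\right) 91 + 80\right) + 2 \cdot 99 \frac{1}{38 + 99} = \left(-7917 + 80\right) + 2 \cdot 99 \cdot \frac{1}{137} = -7837 + 2 \cdot 99 \cdot \frac{1}{137} = -7837 + \frac{198}{137} = - \frac{1073471}{137}$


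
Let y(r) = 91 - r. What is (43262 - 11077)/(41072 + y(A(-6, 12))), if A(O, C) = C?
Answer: 32185/41151 ≈ 0.78212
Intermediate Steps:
(43262 - 11077)/(41072 + y(A(-6, 12))) = (43262 - 11077)/(41072 + (91 - 1*12)) = 32185/(41072 + (91 - 12)) = 32185/(41072 + 79) = 32185/41151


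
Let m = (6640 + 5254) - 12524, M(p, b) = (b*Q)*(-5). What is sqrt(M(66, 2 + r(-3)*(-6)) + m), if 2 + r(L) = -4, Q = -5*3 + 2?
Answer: 4*sqrt(115) ≈ 42.895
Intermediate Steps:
Q = -13 (Q = -15 + 2 = -13)
r(L) = -6 (r(L) = -2 - 4 = -6)
M(p, b) = 65*b (M(p, b) = (b*(-13))*(-5) = -13*b*(-5) = 65*b)
m = -630 (m = 11894 - 12524 = -630)
sqrt(M(66, 2 + r(-3)*(-6)) + m) = sqrt(65*(2 - 6*(-6)) - 630) = sqrt(65*(2 + 36) - 630) = sqrt(65*38 - 630) = sqrt(2470 - 630) = sqrt(1840) = 4*sqrt(115)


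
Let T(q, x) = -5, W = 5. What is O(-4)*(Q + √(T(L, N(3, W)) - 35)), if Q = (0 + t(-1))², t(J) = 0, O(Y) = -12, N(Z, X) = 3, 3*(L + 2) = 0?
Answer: -24*I*√10 ≈ -75.895*I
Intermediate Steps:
L = -2 (L = -2 + (⅓)*0 = -2 + 0 = -2)
Q = 0 (Q = (0 + 0)² = 0² = 0)
O(-4)*(Q + √(T(L, N(3, W)) - 35)) = -12*(0 + √(-5 - 35)) = -12*(0 + √(-40)) = -12*(0 + 2*I*√10) = -24*I*√10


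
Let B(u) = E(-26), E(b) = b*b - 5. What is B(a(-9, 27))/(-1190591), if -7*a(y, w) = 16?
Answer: -671/1190591 ≈ -0.00056359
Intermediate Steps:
a(y, w) = -16/7 (a(y, w) = -1/7*16 = -16/7)
E(b) = -5 + b**2 (E(b) = b**2 - 5 = -5 + b**2)
B(u) = 671 (B(u) = -5 + (-26)**2 = -5 + 676 = 671)
B(a(-9, 27))/(-1190591) = 671/(-1190591) = 671*(-1/1190591) = -671/1190591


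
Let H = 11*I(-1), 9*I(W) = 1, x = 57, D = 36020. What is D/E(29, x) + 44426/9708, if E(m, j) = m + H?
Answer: 197451457/165036 ≈ 1196.4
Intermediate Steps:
I(W) = ⅑ (I(W) = (⅑)*1 = ⅑)
H = 11/9 (H = 11*(⅑) = 11/9 ≈ 1.2222)
E(m, j) = 11/9 + m (E(m, j) = m + 11/9 = 11/9 + m)
D/E(29, x) + 44426/9708 = 36020/(11/9 + 29) + 44426/9708 = 36020/(272/9) + 44426*(1/9708) = 36020*(9/272) + 22213/4854 = 81045/68 + 22213/4854 = 197451457/165036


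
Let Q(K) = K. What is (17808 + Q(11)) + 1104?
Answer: 18923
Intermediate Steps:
(17808 + Q(11)) + 1104 = (17808 + 11) + 1104 = 17819 + 1104 = 18923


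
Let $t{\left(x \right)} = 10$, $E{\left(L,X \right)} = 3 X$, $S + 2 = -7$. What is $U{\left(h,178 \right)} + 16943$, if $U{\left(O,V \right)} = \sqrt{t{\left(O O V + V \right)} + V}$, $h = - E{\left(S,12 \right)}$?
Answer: $16943 + 2 \sqrt{47} \approx 16957.0$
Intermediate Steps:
$S = -9$ ($S = -2 - 7 = -9$)
$h = -36$ ($h = - 3 \cdot 12 = \left(-1\right) 36 = -36$)
$U{\left(O,V \right)} = \sqrt{10 + V}$
$U{\left(h,178 \right)} + 16943 = \sqrt{10 + 178} + 16943 = \sqrt{188} + 16943 = 2 \sqrt{47} + 16943 = 16943 + 2 \sqrt{47}$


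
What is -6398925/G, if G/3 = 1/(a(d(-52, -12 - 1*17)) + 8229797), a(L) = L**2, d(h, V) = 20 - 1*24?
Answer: -17553985383675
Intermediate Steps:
d(h, V) = -4 (d(h, V) = 20 - 24 = -4)
G = 1/2743271 (G = 3/((-4)**2 + 8229797) = 3/(16 + 8229797) = 3/8229813 = 3*(1/8229813) = 1/2743271 ≈ 3.6453e-7)
-6398925/G = -6398925/1/2743271 = -6398925*2743271 = -17553985383675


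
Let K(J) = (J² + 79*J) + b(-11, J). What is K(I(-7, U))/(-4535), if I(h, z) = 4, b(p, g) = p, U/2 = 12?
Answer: -321/4535 ≈ -0.070783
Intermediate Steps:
U = 24 (U = 2*12 = 24)
K(J) = -11 + J² + 79*J (K(J) = (J² + 79*J) - 11 = -11 + J² + 79*J)
K(I(-7, U))/(-4535) = (-11 + 4² + 79*4)/(-4535) = (-11 + 16 + 316)*(-1/4535) = 321*(-1/4535) = -321/4535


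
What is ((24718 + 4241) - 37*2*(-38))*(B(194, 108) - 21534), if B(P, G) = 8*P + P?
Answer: -628684548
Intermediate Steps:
B(P, G) = 9*P
((24718 + 4241) - 37*2*(-38))*(B(194, 108) - 21534) = ((24718 + 4241) - 37*2*(-38))*(9*194 - 21534) = (28959 - 74*(-38))*(1746 - 21534) = (28959 + 2812)*(-19788) = 31771*(-19788) = -628684548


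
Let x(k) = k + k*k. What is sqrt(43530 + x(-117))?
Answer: sqrt(57102) ≈ 238.96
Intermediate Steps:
x(k) = k + k**2
sqrt(43530 + x(-117)) = sqrt(43530 - 117*(1 - 117)) = sqrt(43530 - 117*(-116)) = sqrt(43530 + 13572) = sqrt(57102)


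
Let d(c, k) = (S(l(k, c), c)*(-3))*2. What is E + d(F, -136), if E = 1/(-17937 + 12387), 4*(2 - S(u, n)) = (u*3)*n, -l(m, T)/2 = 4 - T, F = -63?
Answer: 210772349/5550 ≈ 37977.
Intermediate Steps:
l(m, T) = -8 + 2*T (l(m, T) = -2*(4 - T) = -8 + 2*T)
S(u, n) = 2 - 3*n*u/4 (S(u, n) = 2 - u*3*n/4 = 2 - 3*u*n/4 = 2 - 3*n*u/4)
d(c, k) = -12 + 9*c*(-8 + 2*c)/2 (d(c, k) = ((2 - 3*c*(-8 + 2*c)/4)*(-3))*2 = (-6 + 9*c*(-8 + 2*c)/4)*2 = -12 + 9*c*(-8 + 2*c)/2)
E = -1/5550 (E = 1/(-5550) = -1/5550 ≈ -0.00018018)
E + d(F, -136) = -1/5550 + (-12 + 9*(-63)*(-4 - 63)) = -1/5550 + (-12 + 9*(-63)*(-67)) = -1/5550 + (-12 + 37989) = -1/5550 + 37977 = 210772349/5550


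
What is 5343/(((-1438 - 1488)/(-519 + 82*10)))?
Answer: -229749/418 ≈ -549.64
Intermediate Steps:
5343/(((-1438 - 1488)/(-519 + 82*10))) = 5343/((-2926/(-519 + 820))) = 5343/((-2926/301)) = 5343/((-2926*1/301)) = 5343/(-418/43) = 5343*(-43/418) = -229749/418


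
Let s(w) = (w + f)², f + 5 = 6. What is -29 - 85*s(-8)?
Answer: -4194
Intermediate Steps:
f = 1 (f = -5 + 6 = 1)
s(w) = (1 + w)² (s(w) = (w + 1)² = (1 + w)²)
-29 - 85*s(-8) = -29 - 85*(1 - 8)² = -29 - 85*(-7)² = -29 - 85*49 = -29 - 4165 = -4194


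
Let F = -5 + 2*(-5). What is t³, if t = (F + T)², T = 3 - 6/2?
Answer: 11390625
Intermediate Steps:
T = 0 (T = 3 - 6/2 = 3 - 1*3 = 3 - 3 = 0)
F = -15 (F = -5 - 10 = -15)
t = 225 (t = (-15 + 0)² = (-15)² = 225)
t³ = 225³ = 11390625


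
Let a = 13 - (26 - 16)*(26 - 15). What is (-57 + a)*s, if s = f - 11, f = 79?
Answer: -10472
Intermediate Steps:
s = 68 (s = 79 - 11 = 68)
a = -97 (a = 13 - 10*11 = 13 - 1*110 = 13 - 110 = -97)
(-57 + a)*s = (-57 - 97)*68 = -154*68 = -10472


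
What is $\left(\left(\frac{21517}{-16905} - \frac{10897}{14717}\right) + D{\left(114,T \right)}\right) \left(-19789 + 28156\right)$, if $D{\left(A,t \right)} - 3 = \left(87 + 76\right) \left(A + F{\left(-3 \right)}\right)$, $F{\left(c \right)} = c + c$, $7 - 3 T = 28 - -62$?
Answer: $\frac{12215709089058869}{82930295} \approx 1.473 \cdot 10^{8}$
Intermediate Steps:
$T = - \frac{83}{3}$ ($T = \frac{7}{3} - \frac{28 - -62}{3} = \frac{7}{3} - \frac{28 + 62}{3} = \frac{7}{3} - 30 = - \frac{83}{3} \approx -27.667$)
$F{\left(c \right)} = 2 c$
$D{\left(A,t \right)} = -975 + 163 A$ ($D{\left(A,t \right)} = 3 + \left(87 + 76\right) \left(A + 2 \left(-3\right)\right) = 3 + 163 \left(A - 6\right) = 3 + 163 \left(-6 + A\right) = 3 + \left(-978 + 163 A\right) = -975 + 163 A$)
$\left(\left(\frac{21517}{-16905} - \frac{10897}{14717}\right) + D{\left(114,T \right)}\right) \left(-19789 + 28156\right) = \left(\left(\frac{21517}{-16905} - \frac{10897}{14717}\right) + \left(-975 + 163 \cdot 114\right)\right) \left(-19789 + 28156\right) = \left(\left(21517 \left(- \frac{1}{16905}\right) - \frac{10897}{14717}\right) + \left(-975 + 18582\right)\right) 8367 = \left(\left(- \frac{21517}{16905} - \frac{10897}{14717}\right) + 17607\right) 8367 = \left(- \frac{500879474}{248790885} + 17607\right) 8367 = \frac{4379960232721}{248790885} \cdot 8367 = \frac{12215709089058869}{82930295}$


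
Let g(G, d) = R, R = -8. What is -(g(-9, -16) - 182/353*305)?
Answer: 58334/353 ≈ 165.25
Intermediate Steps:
g(G, d) = -8
-(g(-9, -16) - 182/353*305) = -(-8 - 182/353*305) = -(-8 - 55510/353) = -1*(-58334/353) = 58334/353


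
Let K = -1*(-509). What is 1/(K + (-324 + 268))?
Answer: 1/453 ≈ 0.0022075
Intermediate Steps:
K = 509
1/(K + (-324 + 268)) = 1/(509 + (-324 + 268)) = 1/(509 - 56) = 1/453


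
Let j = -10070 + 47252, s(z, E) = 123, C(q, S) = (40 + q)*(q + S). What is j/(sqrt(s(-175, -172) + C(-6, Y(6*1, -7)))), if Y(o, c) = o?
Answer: 12394*sqrt(123)/41 ≈ 3352.6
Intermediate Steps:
C(q, S) = (40 + q)*(S + q)
j = 37182
j/(sqrt(s(-175, -172) + C(-6, Y(6*1, -7)))) = 37182/(sqrt(123 + ((-6)**2 + 40*(6*1) + 40*(-6) + (6*1)*(-6)))) = 37182/(sqrt(123 + (36 + 40*6 - 240 + 6*(-6)))) = 37182/(sqrt(123 + (36 + 240 - 240 - 36))) = 37182/(sqrt(123 + 0)) = 37182/(sqrt(123)) = 37182*(sqrt(123)/123) = 12394*sqrt(123)/41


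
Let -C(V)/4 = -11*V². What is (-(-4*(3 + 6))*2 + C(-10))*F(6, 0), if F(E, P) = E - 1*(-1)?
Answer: 31304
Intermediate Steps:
C(V) = 44*V² (C(V) = -(-44)*V² = 44*V²)
F(E, P) = 1 + E (F(E, P) = E + 1 = 1 + E)
(-(-4*(3 + 6))*2 + C(-10))*F(6, 0) = (-(-4*(3 + 6))*2 + 44*(-10)²)*(1 + 6) = (-(-4*9)*2 + 44*100)*7 = (-(-36)*2 + 4400)*7 = (-1*(-72) + 4400)*7 = (72 + 4400)*7 = 4472*7 = 31304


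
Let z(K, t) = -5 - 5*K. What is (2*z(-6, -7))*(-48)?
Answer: -2400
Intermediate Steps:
(2*z(-6, -7))*(-48) = (2*(-5 - 5*(-6)))*(-48) = (2*(-5 + 30))*(-48) = (2*25)*(-48) = 50*(-48) = -2400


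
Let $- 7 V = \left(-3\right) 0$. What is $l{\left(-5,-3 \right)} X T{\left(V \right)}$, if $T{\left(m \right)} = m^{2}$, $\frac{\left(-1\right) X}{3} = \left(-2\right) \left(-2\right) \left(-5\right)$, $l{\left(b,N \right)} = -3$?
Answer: $0$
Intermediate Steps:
$V = 0$ ($V = - \frac{\left(-3\right) 0}{7} = \left(- \frac{1}{7}\right) 0 = 0$)
$X = 60$ ($X = - 3 \left(-2\right) \left(-2\right) \left(-5\right) = - 3 \cdot 4 \left(-5\right) = \left(-3\right) \left(-20\right) = 60$)
$l{\left(-5,-3 \right)} X T{\left(V \right)} = \left(-3\right) 60 \cdot 0^{2} = \left(-180\right) 0 = 0$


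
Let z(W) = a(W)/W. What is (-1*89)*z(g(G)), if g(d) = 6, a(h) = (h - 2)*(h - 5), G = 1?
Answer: -178/3 ≈ -59.333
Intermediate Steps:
a(h) = (-5 + h)*(-2 + h) (a(h) = (-2 + h)*(-5 + h) = (-5 + h)*(-2 + h))
z(W) = (10 + W² - 7*W)/W
(-1*89)*z(g(G)) = (-1*89)*(-7 + 6 + 10/6) = -89*(-7 + 6 + 10*(⅙)) = -89*(-7 + 6 + 5/3) = -89*⅔ = -178/3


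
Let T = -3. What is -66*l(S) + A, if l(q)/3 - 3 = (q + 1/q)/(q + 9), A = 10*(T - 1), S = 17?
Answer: -168824/221 ≈ -763.91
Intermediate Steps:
A = -40 (A = 10*(-3 - 1) = 10*(-4) = -40)
l(q) = 9 + 3*(q + 1/q)/(9 + q) (l(q) = 9 + 3*((q + 1/q)/(q + 9)) = 9 + 3*((q + 1/q)/(9 + q)) = 9 + 3*(q + 1/q)/(9 + q))
-66*l(S) + A = -198*(1 + 4*17**2 + 27*17)/(17*(9 + 17)) - 40 = -198*(1 + 4*289 + 459)/(17*26) - 40 = -198*(1 + 1156 + 459)/(17*26) - 40 = -198*1616/(17*26) - 40 = -66*2424/221 - 40 = -159984/221 - 40 = -168824/221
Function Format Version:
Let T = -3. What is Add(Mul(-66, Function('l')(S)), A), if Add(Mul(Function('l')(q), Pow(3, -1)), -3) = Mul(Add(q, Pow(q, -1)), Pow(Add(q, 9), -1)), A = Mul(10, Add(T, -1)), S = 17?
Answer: Rational(-168824, 221) ≈ -763.91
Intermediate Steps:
A = -40 (A = Mul(10, Add(-3, -1)) = Mul(10, -4) = -40)
Function('l')(q) = Add(9, Mul(3, Pow(Add(9, q), -1), Add(q, Pow(q, -1)))) (Function('l')(q) = Add(9, Mul(3, Mul(Add(q, Pow(q, -1)), Pow(Add(q, 9), -1)))) = Add(9, Mul(3, Mul(Add(q, Pow(q, -1)), Pow(Add(9, q), -1)))) = Add(9, Mul(3, Mul(Pow(Add(9, q), -1), Add(q, Pow(q, -1))))) = Add(9, Mul(3, Pow(Add(9, q), -1), Add(q, Pow(q, -1)))))
Add(Mul(-66, Function('l')(S)), A) = Add(Mul(-66, Mul(3, Pow(17, -1), Pow(Add(9, 17), -1), Add(1, Mul(4, Pow(17, 2)), Mul(27, 17)))), -40) = Add(Mul(-66, Mul(3, Rational(1, 17), Pow(26, -1), Add(1, Mul(4, 289), 459))), -40) = Add(Mul(-66, Mul(3, Rational(1, 17), Rational(1, 26), Add(1, 1156, 459))), -40) = Add(Mul(-66, Mul(3, Rational(1, 17), Rational(1, 26), 1616)), -40) = Add(Mul(-66, Rational(2424, 221)), -40) = Add(Rational(-159984, 221), -40) = Rational(-168824, 221)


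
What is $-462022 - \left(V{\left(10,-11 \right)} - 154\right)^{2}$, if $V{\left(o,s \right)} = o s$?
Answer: $-531718$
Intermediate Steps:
$-462022 - \left(V{\left(10,-11 \right)} - 154\right)^{2} = -462022 - \left(10 \left(-11\right) - 154\right)^{2} = -462022 - \left(-110 - 154\right)^{2} = -462022 - \left(-264\right)^{2} = -462022 - 69696 = -531718$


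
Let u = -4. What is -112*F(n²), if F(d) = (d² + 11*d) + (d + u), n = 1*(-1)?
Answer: -1008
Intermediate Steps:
n = -1
F(d) = -4 + d² + 12*d (F(d) = (d² + 11*d) + (d - 4) = (d² + 11*d) + (-4 + d) = -4 + d² + 12*d)
-112*F(n²) = -112*(-4 + ((-1)²)² + 12*(-1)²) = -112*(-4 + 1² + 12*1) = -112*(-4 + 1 + 12) = -112*9 = -1008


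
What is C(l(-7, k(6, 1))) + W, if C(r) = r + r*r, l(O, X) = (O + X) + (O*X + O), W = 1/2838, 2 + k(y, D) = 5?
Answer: 2815297/2838 ≈ 992.00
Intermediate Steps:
k(y, D) = 3 (k(y, D) = -2 + 5 = 3)
W = 1/2838 ≈ 0.00035236
l(O, X) = X + 2*O + O*X (l(O, X) = (O + X) + (O + O*X) = X + 2*O + O*X)
C(r) = r + r²
C(l(-7, k(6, 1))) + W = (3 + 2*(-7) - 7*3)*(1 + (3 + 2*(-7) - 7*3)) + 1/2838 = (3 - 14 - 21)*(1 + (3 - 14 - 21)) + 1/2838 = -32*(1 - 32) + 1/2838 = -32*(-31) + 1/2838 = 992 + 1/2838 = 2815297/2838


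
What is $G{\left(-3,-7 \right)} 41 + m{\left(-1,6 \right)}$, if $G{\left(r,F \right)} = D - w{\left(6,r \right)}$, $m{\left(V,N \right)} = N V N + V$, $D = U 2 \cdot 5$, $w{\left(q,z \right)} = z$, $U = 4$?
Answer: $1726$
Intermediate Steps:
$D = 40$ ($D = 4 \cdot 2 \cdot 5 = 8 \cdot 5 = 40$)
$m{\left(V,N \right)} = V + V N^{2}$ ($m{\left(V,N \right)} = V N^{2} + V = V + V N^{2}$)
$G{\left(r,F \right)} = 40 - r$
$G{\left(-3,-7 \right)} 41 + m{\left(-1,6 \right)} = \left(40 - -3\right) 41 - \left(1 + 6^{2}\right) = \left(40 + 3\right) 41 - \left(1 + 36\right) = 43 \cdot 41 - 37 = 1763 - 37 = 1726$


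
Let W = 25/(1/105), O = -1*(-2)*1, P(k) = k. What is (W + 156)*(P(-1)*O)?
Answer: -5562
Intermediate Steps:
O = 2 (O = 2*1 = 2)
W = 2625 (W = 25/(1/105) = 25*105 = 2625)
(W + 156)*(P(-1)*O) = (2625 + 156)*(-1*2) = 2781*(-2) = -5562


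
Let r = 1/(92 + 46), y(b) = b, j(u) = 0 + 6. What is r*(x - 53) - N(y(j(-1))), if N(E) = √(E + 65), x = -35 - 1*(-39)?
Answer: -49/138 - √71 ≈ -8.7812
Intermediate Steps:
j(u) = 6
x = 4 (x = -35 + 39 = 4)
r = 1/138 ≈ 0.0072464
N(E) = √(65 + E)
r*(x - 53) - N(y(j(-1))) = (4 - 53)/138 - √(65 + 6) = (1/138)*(-49) - √71 = -49/138 - √71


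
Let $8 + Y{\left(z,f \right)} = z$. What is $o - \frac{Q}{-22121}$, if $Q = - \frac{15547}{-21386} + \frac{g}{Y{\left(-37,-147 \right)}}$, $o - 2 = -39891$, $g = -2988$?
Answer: $- \frac{94353374785283}{2365398530} \approx -39889.0$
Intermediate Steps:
$Y{\left(z,f \right)} = -8 + z$
$o = -39889$ ($o = 2 - 39891 = -39889$)
$Q = \frac{7177887}{106930}$ ($Q = - \frac{15547}{-21386} - \frac{2988}{-8 - 37} = \left(-15547\right) \left(- \frac{1}{21386}\right) - \frac{2988}{-45} = \frac{15547}{21386} - - \frac{332}{5} = \frac{15547}{21386} + \frac{332}{5} = \frac{7177887}{106930} \approx 67.127$)
$o - \frac{Q}{-22121} = -39889 - \frac{7177887}{106930 \left(-22121\right)} = -39889 - \frac{7177887}{106930} \left(- \frac{1}{22121}\right) = -39889 - - \frac{7177887}{2365398530} = -39889 + \frac{7177887}{2365398530} = - \frac{94353374785283}{2365398530}$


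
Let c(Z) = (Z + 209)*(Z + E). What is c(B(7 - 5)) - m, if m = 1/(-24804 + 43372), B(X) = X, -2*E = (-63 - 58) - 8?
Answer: 260536891/18568 ≈ 14032.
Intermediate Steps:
E = 129/2 (E = -((-63 - 58) - 8)/2 = -(-121 - 8)/2 = -½*(-129) = 129/2 ≈ 64.500)
m = 1/18568 ≈ 5.3856e-5
c(Z) = (209 + Z)*(129/2 + Z) (c(Z) = (Z + 209)*(Z + 129/2) = (209 + Z)*(129/2 + Z))
c(B(7 - 5)) - m = (26961/2 + (7 - 5)² + 547*(7 - 5)/2) - 1*1/18568 = (26961/2 + 2² + (547/2)*2) - 1/18568 = (26961/2 + 4 + 547) - 1/18568 = 28063/2 - 1/18568 = 260536891/18568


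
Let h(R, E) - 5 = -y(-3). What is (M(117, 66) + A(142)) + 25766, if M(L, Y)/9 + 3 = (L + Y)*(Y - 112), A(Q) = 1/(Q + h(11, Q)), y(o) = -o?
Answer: -7203311/144 ≈ -50023.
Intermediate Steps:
h(R, E) = 2 (h(R, E) = 5 - (-1)*(-3) = 5 - 1*3 = 5 - 3 = 2)
A(Q) = 1/(2 + Q) (A(Q) = 1/(Q + 2) = 1/(2 + Q))
M(L, Y) = -27 + 9*(-112 + Y)*(L + Y) (M(L, Y) = -27 + 9*((L + Y)*(Y - 112)) = -27 + 9*((L + Y)*(-112 + Y)) = -27 + 9*((-112 + Y)*(L + Y)) = -27 + 9*(-112 + Y)*(L + Y))
(M(117, 66) + A(142)) + 25766 = ((-27 - 1008*117 - 1008*66 + 9*66**2 + 9*117*66) + 1/(2 + 142)) + 25766 = ((-27 - 117936 - 66528 + 9*4356 + 69498) + 1/144) + 25766 = ((-27 - 117936 - 66528 + 39204 + 69498) + 1/144) + 25766 = (-75789 + 1/144) + 25766 = -10913615/144 + 25766 = -7203311/144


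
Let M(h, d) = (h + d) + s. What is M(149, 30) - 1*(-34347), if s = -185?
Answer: 34341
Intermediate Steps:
M(h, d) = -185 + d + h (M(h, d) = (h + d) - 185 = (d + h) - 185 = -185 + d + h)
M(149, 30) - 1*(-34347) = (-185 + 30 + 149) - 1*(-34347) = -6 + 34347 = 34341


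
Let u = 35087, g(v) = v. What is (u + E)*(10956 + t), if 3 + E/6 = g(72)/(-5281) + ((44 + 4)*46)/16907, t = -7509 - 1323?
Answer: 6650729819731188/89285867 ≈ 7.4488e+7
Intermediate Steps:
t = -8832
E = -1544486742/89285867 (E = -18 + 6*(72/(-5281) + ((44 + 4)*46)/16907) = -18 + 6*(72*(-1/5281) + (48*46)*(1/16907)) = -18 + 6*(-72/5281 + 2208*(1/16907)) = -18 + 6*(-72/5281 + 2208/16907) = -18 + 6*(10443144/89285867) = -18 + 62658864/89285867 = -1544486742/89285867 ≈ -17.298)
(u + E)*(10956 + t) = (35087 - 1544486742/89285867)*(10956 - 8832) = (3131228728687/89285867)*2124 = 6650729819731188/89285867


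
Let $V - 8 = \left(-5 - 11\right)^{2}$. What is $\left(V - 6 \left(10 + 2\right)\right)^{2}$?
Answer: $36864$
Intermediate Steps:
$V = 264$ ($V = 8 + \left(-5 - 11\right)^{2} = 8 + \left(-16\right)^{2} = 8 + 256 = 264$)
$\left(V - 6 \left(10 + 2\right)\right)^{2} = \left(264 - 6 \left(10 + 2\right)\right)^{2} = \left(264 - 72\right)^{2} = 192^{2} = 36864$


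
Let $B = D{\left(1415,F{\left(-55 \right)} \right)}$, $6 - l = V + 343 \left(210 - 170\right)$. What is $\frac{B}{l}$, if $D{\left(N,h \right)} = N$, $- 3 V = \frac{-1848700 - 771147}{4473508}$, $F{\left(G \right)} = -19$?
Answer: $- \frac{18990041460}{184051685983} \approx -0.10318$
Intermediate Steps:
$V = \frac{2619847}{13420524}$ ($V = - \frac{\left(-1848700 - 771147\right) \frac{1}{4473508}}{3} = - \frac{\left(-2619847\right) \frac{1}{4473508}}{3} = \left(- \frac{1}{3}\right) \left(- \frac{2619847}{4473508}\right) = \frac{2619847}{13420524} \approx 0.19521$)
$l = - \frac{184051685983}{13420524}$ ($l = 6 - \left(\frac{2619847}{13420524} + 343 \left(210 - 170\right)\right) = 6 - \left(\frac{2619847}{13420524} + 343 \cdot 40\right) = 6 - \left(\frac{2619847}{13420524} + 13720\right) = 6 - \frac{184132209127}{13420524} = - \frac{184051685983}{13420524} \approx -13714.0$)
$B = 1415$
$\frac{B}{l} = \frac{1415}{- \frac{184051685983}{13420524}} = 1415 \left(- \frac{13420524}{184051685983}\right) = - \frac{18990041460}{184051685983}$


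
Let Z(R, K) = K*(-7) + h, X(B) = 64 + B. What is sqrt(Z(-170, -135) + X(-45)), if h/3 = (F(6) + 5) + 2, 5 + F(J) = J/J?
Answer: sqrt(973) ≈ 31.193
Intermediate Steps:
F(J) = -4 (F(J) = -5 + J/J = -5 + 1 = -4)
h = 9 (h = 3*((-4 + 5) + 2) = 3*(1 + 2) = 3*3 = 9)
Z(R, K) = 9 - 7*K (Z(R, K) = K*(-7) + 9 = -7*K + 9 = 9 - 7*K)
sqrt(Z(-170, -135) + X(-45)) = sqrt((9 - 7*(-135)) + (64 - 45)) = sqrt((9 + 945) + 19) = sqrt(954 + 19) = sqrt(973)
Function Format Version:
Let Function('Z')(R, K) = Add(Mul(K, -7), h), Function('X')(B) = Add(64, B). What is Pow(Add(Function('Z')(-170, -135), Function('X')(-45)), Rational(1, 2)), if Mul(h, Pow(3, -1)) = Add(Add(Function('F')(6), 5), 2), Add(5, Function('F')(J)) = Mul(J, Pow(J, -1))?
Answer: Pow(973, Rational(1, 2)) ≈ 31.193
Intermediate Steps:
Function('F')(J) = -4 (Function('F')(J) = Add(-5, Mul(J, Pow(J, -1))) = Add(-5, 1) = -4)
h = 9 (h = Mul(3, Add(Add(-4, 5), 2)) = Mul(3, Add(1, 2)) = Mul(3, 3) = 9)
Function('Z')(R, K) = Add(9, Mul(-7, K)) (Function('Z')(R, K) = Add(Mul(K, -7), 9) = Add(Mul(-7, K), 9) = Add(9, Mul(-7, K)))
Pow(Add(Function('Z')(-170, -135), Function('X')(-45)), Rational(1, 2)) = Pow(Add(Add(9, Mul(-7, -135)), Add(64, -45)), Rational(1, 2)) = Pow(Add(Add(9, 945), 19), Rational(1, 2)) = Pow(Add(954, 19), Rational(1, 2)) = Pow(973, Rational(1, 2))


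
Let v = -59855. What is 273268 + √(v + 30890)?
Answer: 273268 + I*√28965 ≈ 2.7327e+5 + 170.19*I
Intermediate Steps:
273268 + √(v + 30890) = 273268 + √(-59855 + 30890) = 273268 + √(-28965) = 273268 + I*√28965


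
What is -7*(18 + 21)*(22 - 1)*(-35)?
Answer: 200655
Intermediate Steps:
-7*(18 + 21)*(22 - 1)*(-35) = -273*21*(-35) = -7*819*(-35) = -5733*(-35) = 200655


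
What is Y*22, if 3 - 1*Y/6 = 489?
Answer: -64152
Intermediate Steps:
Y = -2916 (Y = 18 - 6*489 = 18 - 2934 = -2916)
Y*22 = -2916*22 = -64152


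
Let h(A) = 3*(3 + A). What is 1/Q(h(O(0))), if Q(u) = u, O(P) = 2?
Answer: 1/15 ≈ 0.066667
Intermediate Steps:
h(A) = 9 + 3*A
1/Q(h(O(0))) = 1/(9 + 3*2) = 1/(9 + 6) = 1/15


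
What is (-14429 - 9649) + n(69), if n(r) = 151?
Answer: -23927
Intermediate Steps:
(-14429 - 9649) + n(69) = (-14429 - 9649) + 151 = -24078 + 151 = -23927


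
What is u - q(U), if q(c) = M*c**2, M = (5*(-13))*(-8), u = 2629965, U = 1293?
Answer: -866731515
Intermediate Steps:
M = 520 (M = -65*(-8) = 520)
q(c) = 520*c**2
u - q(U) = 2629965 - 520*1293**2 = 2629965 - 520*1671849 = 2629965 - 1*869361480 = 2629965 - 869361480 = -866731515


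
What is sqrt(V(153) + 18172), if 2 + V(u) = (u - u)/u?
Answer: sqrt(18170) ≈ 134.80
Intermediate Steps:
V(u) = -2 (V(u) = -2 + (u - u)/u = -2 + 0/u = -2 + 0 = -2)
sqrt(V(153) + 18172) = sqrt(-2 + 18172) = sqrt(18170)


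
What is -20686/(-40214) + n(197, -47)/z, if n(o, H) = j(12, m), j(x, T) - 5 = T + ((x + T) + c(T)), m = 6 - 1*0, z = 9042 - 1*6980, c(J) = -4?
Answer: 21829941/41460634 ≈ 0.52652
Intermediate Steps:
z = 2062 (z = 9042 - 6980 = 2062)
m = 6 (m = 6 + 0 = 6)
j(x, T) = 1 + x + 2*T (j(x, T) = 5 + (T + ((x + T) - 4)) = 5 + (T + ((T + x) - 4)) = 5 + (T + (-4 + T + x)) = 5 + (-4 + x + 2*T) = 1 + x + 2*T)
n(o, H) = 25 (n(o, H) = 1 + 12 + 2*6 = 1 + 12 + 12 = 25)
-20686/(-40214) + n(197, -47)/z = -20686/(-40214) + 25/2062 = -20686*(-1/40214) + 25*(1/2062) = 10343/20107 + 25/2062 = 21829941/41460634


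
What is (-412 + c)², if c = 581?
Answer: 28561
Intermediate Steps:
(-412 + c)² = (-412 + 581)² = 169² = 28561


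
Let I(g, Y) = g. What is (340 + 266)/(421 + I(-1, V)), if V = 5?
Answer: 101/70 ≈ 1.4429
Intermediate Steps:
(340 + 266)/(421 + I(-1, V)) = (340 + 266)/(421 - 1) = 606/420 = 606*(1/420) = 101/70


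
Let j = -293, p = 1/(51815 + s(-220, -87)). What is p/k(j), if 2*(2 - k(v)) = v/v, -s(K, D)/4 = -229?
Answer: 2/158193 ≈ 1.2643e-5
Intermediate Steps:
s(K, D) = 916 (s(K, D) = -4*(-229) = 916)
p = 1/52731 (p = 1/(51815 + 916) = 1/52731 ≈ 1.8964e-5)
k(v) = 3/2 (k(v) = 2 - v/(2*v) = 2 - 1/2*1 = 2 - 1/2 = 3/2)
p/k(j) = 1/(52731*(3/2)) = (1/52731)*(2/3) = 2/158193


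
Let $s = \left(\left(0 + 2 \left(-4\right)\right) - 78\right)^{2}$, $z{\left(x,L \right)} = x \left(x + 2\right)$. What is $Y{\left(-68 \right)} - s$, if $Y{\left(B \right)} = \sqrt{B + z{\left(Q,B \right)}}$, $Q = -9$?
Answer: $-7396 + i \sqrt{5} \approx -7396.0 + 2.2361 i$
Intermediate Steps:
$z{\left(x,L \right)} = x \left(2 + x\right)$
$Y{\left(B \right)} = \sqrt{63 + B}$ ($Y{\left(B \right)} = \sqrt{B - 9 \left(2 - 9\right)} = \sqrt{B - -63} = \sqrt{B + 63} = \sqrt{63 + B}$)
$s = 7396$ ($s = \left(\left(0 - 8\right) - 78\right)^{2} = \left(-8 - 78\right)^{2} = \left(-86\right)^{2} = 7396$)
$Y{\left(-68 \right)} - s = \sqrt{63 - 68} - 7396 = \sqrt{-5} - 7396 = i \sqrt{5} - 7396 = -7396 + i \sqrt{5}$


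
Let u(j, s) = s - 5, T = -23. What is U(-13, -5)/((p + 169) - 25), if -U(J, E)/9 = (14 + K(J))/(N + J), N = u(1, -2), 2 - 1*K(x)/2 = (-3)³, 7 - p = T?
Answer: 27/145 ≈ 0.18621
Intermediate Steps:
p = 30 (p = 7 - 1*(-23) = 7 + 23 = 30)
u(j, s) = -5 + s
K(x) = 58 (K(x) = 4 - 2*(-3)³ = 4 - 2*(-27) = 4 + 54 = 58)
N = -7 (N = -5 - 2 = -7)
U(J, E) = -648/(-7 + J) (U(J, E) = -9*(14 + 58)/(-7 + J) = -648/(-7 + J))
U(-13, -5)/((p + 169) - 25) = (-648/(-7 - 13))/((30 + 169) - 25) = (-648/(-20))/(199 - 25) = -648*(-1/20)/174 = (162/5)*(1/174) = 27/145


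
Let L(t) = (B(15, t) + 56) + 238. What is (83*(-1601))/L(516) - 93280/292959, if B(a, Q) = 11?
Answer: -38957721197/89352495 ≈ -436.00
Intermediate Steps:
L(t) = 305 (L(t) = (11 + 56) + 238 = 67 + 238 = 305)
(83*(-1601))/L(516) - 93280/292959 = (83*(-1601))/305 - 93280/292959 = -132883*1/305 - 93280*1/292959 = -132883/305 - 93280/292959 = -38957721197/89352495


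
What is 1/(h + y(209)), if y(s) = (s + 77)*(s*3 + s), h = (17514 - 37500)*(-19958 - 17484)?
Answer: 1/748554908 ≈ 1.3359e-9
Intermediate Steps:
h = 748315812 (h = -19986*(-37442) = 748315812)
y(s) = 4*s*(77 + s) (y(s) = (77 + s)*(3*s + s) = (77 + s)*(4*s) = 4*s*(77 + s))
1/(h + y(209)) = 1/(748315812 + 4*209*(77 + 209)) = 1/(748315812 + 4*209*286) = 1/(748315812 + 239096) = 1/748554908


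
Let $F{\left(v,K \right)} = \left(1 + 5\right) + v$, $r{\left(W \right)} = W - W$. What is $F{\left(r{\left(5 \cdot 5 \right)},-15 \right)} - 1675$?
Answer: $-1669$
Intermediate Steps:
$r{\left(W \right)} = 0$
$F{\left(v,K \right)} = 6 + v$
$F{\left(r{\left(5 \cdot 5 \right)},-15 \right)} - 1675 = \left(6 + 0\right) - 1675 = 6 - 1675 = -1669$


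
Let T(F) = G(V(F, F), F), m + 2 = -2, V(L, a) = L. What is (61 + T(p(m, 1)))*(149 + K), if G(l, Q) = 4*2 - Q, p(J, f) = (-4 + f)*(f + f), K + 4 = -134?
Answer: 825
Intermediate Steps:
K = -138 (K = -4 - 134 = -138)
m = -4 (m = -2 - 2 = -4)
p(J, f) = 2*f*(-4 + f) (p(J, f) = (-4 + f)*(2*f) = 2*f*(-4 + f))
G(l, Q) = 8 - Q
T(F) = 8 - F
(61 + T(p(m, 1)))*(149 + K) = (61 + (8 - 2*(-4 + 1)))*(149 - 138) = (61 + (8 - 2*(-3)))*11 = (61 + (8 - 1*(-6)))*11 = (61 + (8 + 6))*11 = (61 + 14)*11 = 75*11 = 825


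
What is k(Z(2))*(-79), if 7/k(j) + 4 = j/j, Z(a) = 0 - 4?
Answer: 553/3 ≈ 184.33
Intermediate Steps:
Z(a) = -4
k(j) = -7/3 (k(j) = 7/(-4 + j/j) = 7/(-4 + 1) = 7/(-3) = 7*(-⅓) = -7/3)
k(Z(2))*(-79) = -7/3*(-79) = 553/3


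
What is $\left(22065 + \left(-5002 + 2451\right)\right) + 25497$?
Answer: $45011$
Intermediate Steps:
$\left(22065 + \left(-5002 + 2451\right)\right) + 25497 = \left(22065 - 2551\right) + 25497 = 19514 + 25497 = 45011$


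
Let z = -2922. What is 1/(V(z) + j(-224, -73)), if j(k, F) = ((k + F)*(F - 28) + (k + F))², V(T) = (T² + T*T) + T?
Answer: 1/899163246 ≈ 1.1121e-9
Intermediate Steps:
V(T) = T + 2*T² (V(T) = (T² + T²) + T = 2*T² + T = T + 2*T²)
j(k, F) = (F + k + (-28 + F)*(F + k))² (j(k, F) = ((F + k)*(-28 + F) + (F + k))² = ((-28 + F)*(F + k) + (F + k))² = (F + k + (-28 + F)*(F + k))²)
1/(V(z) + j(-224, -73)) = 1/(-2922*(1 + 2*(-2922)) + ((-73)² - 27*(-73) - 27*(-224) - 73*(-224))²) = 1/(-2922*(1 - 5844) + (5329 + 1971 + 6048 + 16352)²) = 1/(-2922*(-5843) + 29700²) = 1/(17073246 + 882090000) = 1/899163246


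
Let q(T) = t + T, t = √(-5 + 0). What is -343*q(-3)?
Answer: 1029 - 343*I*√5 ≈ 1029.0 - 766.97*I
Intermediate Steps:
t = I*√5 (t = √(-5) = I*√5 ≈ 2.2361*I)
q(T) = T + I*√5 (q(T) = I*√5 + T = T + I*√5)
-343*q(-3) = -343*(-3 + I*√5) = 1029 - 343*I*√5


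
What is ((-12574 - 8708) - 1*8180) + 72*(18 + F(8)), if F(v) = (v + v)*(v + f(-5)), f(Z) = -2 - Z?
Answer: -15494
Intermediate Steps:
F(v) = 2*v*(3 + v) (F(v) = (v + v)*(v + (-2 - 1*(-5))) = (2*v)*(v + (-2 + 5)) = (2*v)*(v + 3) = (2*v)*(3 + v) = 2*v*(3 + v))
((-12574 - 8708) - 1*8180) + 72*(18 + F(8)) = ((-12574 - 8708) - 1*8180) + 72*(18 + 2*8*(3 + 8)) = (-21282 - 8180) + 72*(18 + 2*8*11) = -29462 + 72*(18 + 176) = -29462 + 72*194 = -29462 + 13968 = -15494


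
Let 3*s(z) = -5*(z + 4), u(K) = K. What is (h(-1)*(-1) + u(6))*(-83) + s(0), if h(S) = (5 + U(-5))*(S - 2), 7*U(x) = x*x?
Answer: -55418/21 ≈ -2639.0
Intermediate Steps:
U(x) = x²/7 (U(x) = (x*x)/7 = x²/7)
s(z) = -20/3 - 5*z/3 (s(z) = (-5*(z + 4))/3 = (-5*(4 + z))/3 = (-20 - 5*z)/3 = -20/3 - 5*z/3)
h(S) = -120/7 + 60*S/7 (h(S) = (5 + (⅐)*(-5)²)*(S - 2) = (5 + (⅐)*25)*(-2 + S) = (5 + 25/7)*(-2 + S) = 60*(-2 + S)/7 = -120/7 + 60*S/7)
(h(-1)*(-1) + u(6))*(-83) + s(0) = ((-120/7 + (60/7)*(-1))*(-1) + 6)*(-83) + (-20/3 - 5/3*0) = ((-120/7 - 60/7)*(-1) + 6)*(-83) + (-20/3 + 0) = (-180/7*(-1) + 6)*(-83) - 20/3 = (180/7 + 6)*(-83) - 20/3 = (222/7)*(-83) - 20/3 = -18426/7 - 20/3 = -55418/21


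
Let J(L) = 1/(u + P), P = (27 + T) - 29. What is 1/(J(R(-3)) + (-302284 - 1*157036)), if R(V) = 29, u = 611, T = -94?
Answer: -515/236549799 ≈ -2.1771e-6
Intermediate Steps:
P = -96 (P = (27 - 94) - 29 = -67 - 29 = -96)
J(L) = 1/515 (J(L) = 1/(611 - 96) = 1/515)
1/(J(R(-3)) + (-302284 - 1*157036)) = 1/(1/515 + (-302284 - 1*157036)) = 1/(1/515 + (-302284 - 157036)) = 1/(1/515 - 459320) = 1/(-236549799/515) = -515/236549799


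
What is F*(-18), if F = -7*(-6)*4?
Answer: -3024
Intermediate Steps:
F = 168 (F = 42*4 = 168)
F*(-18) = 168*(-18) = -3024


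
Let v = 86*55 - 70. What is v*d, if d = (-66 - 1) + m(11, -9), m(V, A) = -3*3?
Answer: -354160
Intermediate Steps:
m(V, A) = -9
v = 4660 (v = 4730 - 70 = 4660)
d = -76 (d = (-66 - 1) - 9 = -67 - 9 = -76)
v*d = 4660*(-76) = -354160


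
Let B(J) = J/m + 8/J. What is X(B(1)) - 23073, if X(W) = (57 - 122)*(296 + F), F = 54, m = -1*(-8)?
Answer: -45823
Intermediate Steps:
m = 8
B(J) = 8/J + J/8 (B(J) = J/8 + 8/J = 8/J + J/8)
X(W) = -22750 (X(W) = (57 - 122)*(296 + 54) = -65*350 = -22750)
X(B(1)) - 23073 = -22750 - 23073 = -45823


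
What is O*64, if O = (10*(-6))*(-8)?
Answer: 30720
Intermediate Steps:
O = 480 (O = -60*(-8) = 480)
O*64 = 480*64 = 30720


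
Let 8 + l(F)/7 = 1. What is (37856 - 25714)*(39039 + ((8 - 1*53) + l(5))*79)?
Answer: 383845046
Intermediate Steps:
l(F) = -49 (l(F) = -56 + 7*1 = -56 + 7 = -49)
(37856 - 25714)*(39039 + ((8 - 1*53) + l(5))*79) = (37856 - 25714)*(39039 + ((8 - 1*53) - 49)*79) = 12142*(39039 + ((8 - 53) - 49)*79) = 12142*(39039 + (-45 - 49)*79) = 12142*(39039 - 94*79) = 12142*(39039 - 7426) = 12142*31613 = 383845046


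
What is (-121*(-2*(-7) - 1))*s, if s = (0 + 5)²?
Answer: -39325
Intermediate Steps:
s = 25 (s = 5² = 25)
(-121*(-2*(-7) - 1))*s = -121*(-2*(-7) - 1)*25 = -121*(14 - 1)*25 = -121*13*25 = -1573*25 = -39325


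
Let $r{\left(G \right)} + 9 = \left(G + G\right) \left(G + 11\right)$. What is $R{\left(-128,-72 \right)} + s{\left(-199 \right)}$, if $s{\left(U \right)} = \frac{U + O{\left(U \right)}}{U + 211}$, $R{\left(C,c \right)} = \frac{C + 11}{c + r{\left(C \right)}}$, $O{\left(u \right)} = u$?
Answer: $- \frac{660559}{19914} \approx -33.171$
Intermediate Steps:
$r{\left(G \right)} = -9 + 2 G \left(11 + G\right)$ ($r{\left(G \right)} = -9 + \left(G + G\right) \left(G + 11\right) = -9 + 2 G \left(11 + G\right)$)
$R{\left(C,c \right)} = \frac{11 + C}{-9 + c + 2 C^{2} + 22 C}$ ($R{\left(C,c \right)} = \frac{C + 11}{c + \left(-9 + 2 C^{2} + 22 C\right)} = \frac{11 + C}{-9 + c + 2 C^{2} + 22 C}$)
$s{\left(U \right)} = \frac{2 U}{211 + U}$ ($s{\left(U \right)} = \frac{U + U}{U + 211} = \frac{2 U}{211 + U}$)
$R{\left(-128,-72 \right)} + s{\left(-199 \right)} = \frac{11 - 128}{-9 - 72 + 2 \left(-128\right)^{2} + 22 \left(-128\right)} + 2 \left(-199\right) \frac{1}{211 - 199} = \frac{1}{-9 - 72 + 2 \cdot 16384 - 2816} \left(-117\right) + 2 \left(-199\right) \frac{1}{12} = \frac{1}{-9 - 72 + 32768 - 2816} \left(-117\right) + 2 \left(-199\right) \frac{1}{12} = \frac{1}{29871} \left(-117\right) - \frac{199}{6} = - \frac{13}{3319} - \frac{199}{6} = - \frac{660559}{19914}$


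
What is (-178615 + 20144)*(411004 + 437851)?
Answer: -134518900705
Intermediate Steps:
(-178615 + 20144)*(411004 + 437851) = -158471*848855 = -134518900705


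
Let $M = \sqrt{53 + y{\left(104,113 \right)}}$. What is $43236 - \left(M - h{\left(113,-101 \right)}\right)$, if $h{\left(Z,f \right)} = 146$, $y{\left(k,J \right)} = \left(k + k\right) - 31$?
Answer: $43382 - \sqrt{230} \approx 43367.0$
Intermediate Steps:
$y{\left(k,J \right)} = -31 + 2 k$ ($y{\left(k,J \right)} = 2 k - 31 = -31 + 2 k$)
$M = \sqrt{230}$ ($M = \sqrt{53 + \left(-31 + 2 \cdot 104\right)} = \sqrt{53 + \left(-31 + 208\right)} = \sqrt{53 + 177} = \sqrt{230} \approx 15.166$)
$43236 - \left(M - h{\left(113,-101 \right)}\right) = 43236 + \left(146 - \sqrt{230}\right) = 43382 - \sqrt{230}$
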